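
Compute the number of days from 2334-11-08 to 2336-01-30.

November 8, 2334 → November 8, 2335: 365 days.
November 2335: 30 − 8 = 22 days remain.
Then December (31): 31 days.
January 1–30, 2336: 30 days.
Residual: 83 days.
Total: 448 days.

448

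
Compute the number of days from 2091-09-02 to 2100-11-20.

Day-of-year of September 2, 2091: 245.
Day-of-year of November 20, 2100: 324.
2091 has 365 days, so 365 − 245 = 120 days remain in 2091.
Full years 2092–2099: 6 common + 2 leap = 6×365 + 2×366 = 2922 days.
Total: 120 + 2922 + 324 = 3366 days.

3366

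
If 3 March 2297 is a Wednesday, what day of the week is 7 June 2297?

Monday

March 2297: 31 − 3 = 28 days remain.
Then April (30), May (31): 30 + 31 = 61 days.
June 1–7, 2297: 7 days.
Total: 28 + 61 + 7 = 96 days.
96 mod 7 = 5, so 5 days after Wednesday is Monday.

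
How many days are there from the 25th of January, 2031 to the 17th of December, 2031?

326

January 2031: 31 − 25 = 6 days remain.
Then 10 full months totalling 303 days.
December 1–17, 2031: 17 days.
Total: 6 + 303 + 17 = 326 days.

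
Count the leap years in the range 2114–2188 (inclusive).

Years divisible by 4: 2116, 2120, …, 2188 — 19 in all.
No century exceptions apply. Count: 19.

19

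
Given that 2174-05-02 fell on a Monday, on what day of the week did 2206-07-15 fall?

Day-of-year of May 2, 2174: 122.
Day-of-year of July 15, 2206: 196.
2174 has 365 days, so 365 − 122 = 243 days remain in 2174.
Full years 2175–2205: 24 common + 7 leap = 24×365 + 7×366 = 11322 days.
Total: 243 + 11322 + 196 = 11761 days.
11761 mod 7 = 1, so 1 day after Monday is Tuesday.

Tuesday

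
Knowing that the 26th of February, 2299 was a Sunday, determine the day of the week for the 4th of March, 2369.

From February 26, 2299 to February 26, 2369: 70 years, of which 17 contain a Feb 29 — 53×365 + 17×366 = 25567 days.
(2300 is not a leap year (divisible by 100 but not 400).)
February 2369: 28 − 26 = 2 days remain (2369 is not a leap year, so February has 28 days).
March 1–4, 2369: 4 days.
Residual: 6 days.
Total: 25573 days.
25573 mod 7 = 2, so 2 days after Sunday is Tuesday.

Tuesday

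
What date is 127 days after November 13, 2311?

March 19, 2312

Count 127 days after November 13, 2311:
November 2311: 30 − 13 = 17 days remain.
Then December (31), January (31), February 2312 (29): 31 + 31 + 29 = 91 days.
March 1–19, 2312: 19 days.
Total: 17 + 91 + 19 = 127 days.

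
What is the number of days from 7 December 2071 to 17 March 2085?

4849

Day-of-year of December 7, 2071: 341.
Day-of-year of March 17, 2085: 76.
2071 has 365 days, so 365 − 341 = 24 days remain in 2071.
Full years 2072–2084: 9 common + 4 leap = 9×365 + 4×366 = 4749 days.
Total: 24 + 4749 + 76 = 4849 days.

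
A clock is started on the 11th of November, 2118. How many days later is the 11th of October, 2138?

From November 11, 2118 to November 11, 2137: 19 years, of which 5 contain a Feb 29 — 14×365 + 5×366 = 6940 days.
November 2137: 30 − 11 = 19 days remain.
Then 10 full months totalling 304 days.
October 1–11, 2138: 11 days.
Residual: 334 days.
Total: 7274 days.

7274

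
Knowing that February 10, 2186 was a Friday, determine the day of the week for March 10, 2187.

February 2186: 28 − 10 = 18 days remain (2186 is not a leap year, so February has 28 days).
Then 12 full months totalling 365 days.
March 1–10, 2187: 10 days.
Total: 18 + 365 + 10 = 393 days.
393 mod 7 = 1, so 1 day after Friday is Saturday.

Saturday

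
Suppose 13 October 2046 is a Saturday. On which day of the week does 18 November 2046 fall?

October 2046: 31 − 13 = 18 days remain.
November 1–18, 2046: 18 days.
Total: 18 + 18 = 36 days.
36 mod 7 = 1, so 1 day after Saturday is Sunday.

Sunday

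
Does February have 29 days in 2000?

Yes

2000 is a leap year (divisible by 400).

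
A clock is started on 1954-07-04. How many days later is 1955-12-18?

532

Day-of-year of July 4, 1954: 185.
Day-of-year of December 18, 1955: 352.
1954 has 365 days, so 365 − 185 = 180 days remain in 1954.
Total: 180 + 352 = 532 days.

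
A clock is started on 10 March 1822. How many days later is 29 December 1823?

659

March 10, 1822 → March 10, 1823: 365 days.
March 1823: 31 − 10 = 21 days remain.
Then April (30), May (31), June (30), July (31), August (31), September (30), October (31), November (30): 30 + 31 + 30 + 31 + 31 + 30 + 31 + 30 = 244 days.
December 1–29, 1823: 29 days.
Residual: 294 days.
Total: 659 days.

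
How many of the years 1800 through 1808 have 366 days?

Years divisible by 4 in [1800, 1808]: 1800, 1804, 1808.
Of these, 1800 is divisible by 100 but not 400, so not leap.
Leap years: 3 − 1 = 2.

2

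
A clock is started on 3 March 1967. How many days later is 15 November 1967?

257

March 1967: 31 − 3 = 28 days remain.
Then April (30), May (31), June (30), July (31), August (31), September (30), October (31): 30 + 31 + 30 + 31 + 31 + 30 + 31 = 214 days.
November 1–15, 1967: 15 days.
Total: 28 + 214 + 15 = 257 days.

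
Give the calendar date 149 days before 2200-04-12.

2199-11-14

Count 149 days before April 12, 2200:
November 2199: 30 − 14 = 16 days remain.
Then December (31), January (31), February 2200 (28), March (31): 31 + 31 + 28 + 31 = 121 days.
April 1–12, 2200: 12 days.
Total: 16 + 121 + 12 = 149 days.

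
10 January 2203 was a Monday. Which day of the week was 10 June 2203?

January 2203: 31 − 10 = 21 days remain.
Then February 2203 (28), March (31), April (30), May (31): 28 + 31 + 30 + 31 = 120 days.
June 1–10, 2203: 10 days.
Total: 21 + 120 + 10 = 151 days.
151 mod 7 = 4, so 4 days after Monday is Friday.

Friday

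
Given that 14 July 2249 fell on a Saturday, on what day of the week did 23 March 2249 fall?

Friday

Count forward from the earlier date (March 23, 2249) to the later (July 14, 2249):
March 2249: 31 − 23 = 8 days remain.
Then April (30), May (31), June (30): 30 + 31 + 30 = 91 days.
July 1–14, 2249: 14 days.
Total: 8 + 91 + 14 = 113 days.
113 mod 7 = 1, so 1 day before Saturday is Friday.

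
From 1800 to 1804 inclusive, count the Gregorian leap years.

Years divisible by 4 in [1800, 1804]: 1800, 1804.
Of these, 1800 is divisible by 100 but not 400, so not leap.
Leap years: 2 − 1 = 1.

1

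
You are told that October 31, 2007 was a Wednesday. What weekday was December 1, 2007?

Saturday

October 2007: 31 − 31 = 0 days remain.
Then November (30): 30 days.
December 1, 2007: 1 day.
Total: 0 + 30 + 1 = 31 days.
31 mod 7 = 3, so 3 days after Wednesday is Saturday.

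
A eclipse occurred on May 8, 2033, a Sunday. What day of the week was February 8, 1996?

Thursday

Count forward from the earlier date (February 8, 1996) to the later (May 8, 2033):
Day-of-year of February 8, 1996: 39.
Day-of-year of May 8, 2033: 128.
1996 has 366 days, so 366 − 39 = 327 days remain in 1996.
Full years 1997–2032: 27 common + 9 leap = 27×365 + 9×366 = 13149 days.
Total: 327 + 13149 + 128 = 13604 days.
13604 mod 7 = 3, so 3 days before Sunday is Thursday.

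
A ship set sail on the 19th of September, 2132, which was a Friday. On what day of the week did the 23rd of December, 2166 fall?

Tuesday

From September 19, 2132 to September 19, 2166: 34 years, of which 8 contain a Feb 29 — 26×365 + 8×366 = 12418 days.
September 2166: 30 − 19 = 11 days remain.
Then October (31), November (30): 31 + 30 = 61 days.
December 1–23, 2166: 23 days.
Residual: 95 days.
Total: 12513 days.
12513 mod 7 = 4, so 4 days after Friday is Tuesday.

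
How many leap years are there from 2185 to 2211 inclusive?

Years divisible by 4 in [2185, 2211]: 2188, 2192, 2196, 2200, 2204, 2208.
Of these, 2200 is divisible by 100 but not 400, so not leap.
Leap years: 6 − 1 = 5.

5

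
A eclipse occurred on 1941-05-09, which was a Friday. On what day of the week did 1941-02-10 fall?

Count forward from the earlier date (February 10, 1941) to the later (May 9, 1941):
February 1941: 28 − 10 = 18 days remain (1941 is not a leap year, so February has 28 days).
Then March (31), April (30): 31 + 30 = 61 days.
May 1–9, 1941: 9 days.
Total: 18 + 61 + 9 = 88 days.
88 mod 7 = 4, so 4 days before Friday is Monday.

Monday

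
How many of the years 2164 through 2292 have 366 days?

32

Years divisible by 4: 2164, 2168, …, 2292 — 33 in all.
Of these, 2200 is divisible by 100 but not 400, so not leap.
Leap years: 33 − 1 = 32.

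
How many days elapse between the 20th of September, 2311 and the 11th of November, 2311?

52

September 2311: 30 − 20 = 10 days remain.
Then October (31): 31 days.
November 1–11, 2311: 11 days.
Total: 10 + 31 + 11 = 52 days.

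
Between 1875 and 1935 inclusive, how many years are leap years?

14

Years divisible by 4: 1876, 1880, …, 1932 — 15 in all.
Of these, 1900 is divisible by 100 but not 400, so not leap.
Leap years: 15 − 1 = 14.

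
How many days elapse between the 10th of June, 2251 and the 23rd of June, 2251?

13

Within June 2251: 23 − 10 = 13 days.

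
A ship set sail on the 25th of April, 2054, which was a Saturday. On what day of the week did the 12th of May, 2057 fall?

April 25, 2054 → April 25, 2055: 365 days.
April 25, 2055 → April 25, 2056: 366 days (2056 is a leap year).
April 25, 2056 → April 25, 2057: 365 days.
April 2057: 30 − 25 = 5 days remain.
May 1–12, 2057: 12 days.
Residual: 17 days.
Total: 1113 days.
1113 is a multiple of 7, so the 12th of May, 2057 falls on the same weekday: Saturday.

Saturday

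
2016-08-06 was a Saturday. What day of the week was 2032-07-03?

Day-of-year of August 6, 2016: 219.
Day-of-year of July 3, 2032: 185.
2016 has 366 days, so 366 − 219 = 147 days remain in 2016.
Full years 2017–2031: 12 common + 3 leap = 12×365 + 3×366 = 5478 days.
Total: 147 + 5478 + 185 = 5810 days.
5810 is a multiple of 7, so 2032-07-03 falls on the same weekday: Saturday.

Saturday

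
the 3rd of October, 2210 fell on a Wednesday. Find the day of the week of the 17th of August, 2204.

Friday

Count forward from the earlier date (August 17, 2204) to the later (October 3, 2210):
Day-of-year of August 17, 2204: 230.
Day-of-year of October 3, 2210: 276.
2204 has 366 days, so 366 − 230 = 136 days remain in 2204.
Full years: 2205: 365; 2206: 365; 2207: 365; 2208: 366; 2209: 365. Sum = 1826.
Total: 136 + 1826 + 276 = 2238 days.
2238 mod 7 = 5, so 5 days before Wednesday is Friday.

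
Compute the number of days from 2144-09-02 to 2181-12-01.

13604

From September 2, 2144 to September 2, 2181: 37 years, of which 9 contain a Feb 29 — 28×365 + 9×366 = 13514 days.
September 2181: 30 − 2 = 28 days remain.
Then October (31), November (30): 31 + 30 = 61 days.
December 1, 2181: 1 day.
Residual: 90 days.
Total: 13604 days.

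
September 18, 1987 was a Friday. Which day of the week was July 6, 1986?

Count forward from the earlier date (July 6, 1986) to the later (September 18, 1987):
Day-of-year of July 6, 1986: 187.
Day-of-year of September 18, 1987: 261.
1986 has 365 days, so 365 − 187 = 178 days remain in 1986.
Total: 178 + 261 = 439 days.
439 mod 7 = 5, so 5 days before Friday is Sunday.

Sunday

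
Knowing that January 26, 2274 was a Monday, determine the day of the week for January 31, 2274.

Saturday

Within January 2274: 31 − 26 = 5 days.
5 mod 7 = 5, so 5 days after Monday is Saturday.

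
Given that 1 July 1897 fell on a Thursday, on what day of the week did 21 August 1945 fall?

Tuesday

Day-of-year of July 1, 1897: 182.
Day-of-year of August 21, 1945: 233.
1897 has 365 days, so 365 − 182 = 183 days remain in 1897.
Full years 1898–1944: 36 common + 11 leap = 36×365 + 11×366 = 17166 days.
Total: 183 + 17166 + 233 = 17582 days.
17582 mod 7 = 5, so 5 days after Thursday is Tuesday.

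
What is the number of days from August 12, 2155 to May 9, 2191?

Day-of-year of August 12, 2155: 224.
Day-of-year of May 9, 2191: 129.
2155 has 365 days, so 365 − 224 = 141 days remain in 2155.
Full years 2156–2190: 26 common + 9 leap = 26×365 + 9×366 = 12784 days.
Total: 141 + 12784 + 129 = 13054 days.

13054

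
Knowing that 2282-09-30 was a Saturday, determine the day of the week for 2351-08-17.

Day-of-year of September 30, 2282: 273.
Day-of-year of August 17, 2351: 229.
2282 has 365 days, so 365 − 273 = 92 days remain in 2282.
Full years 2283–2350: 52 common + 16 leap = 52×365 + 16×366 = 24836 days.
Total: 92 + 24836 + 229 = 25157 days.
25157 mod 7 = 6, so 6 days after Saturday is Friday.

Friday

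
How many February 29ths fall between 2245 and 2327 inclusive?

19

Years divisible by 4: 2248, 2252, …, 2324 — 20 in all.
Of these, 2300 is divisible by 100 but not 400, so not leap.
Leap years: 20 − 1 = 19.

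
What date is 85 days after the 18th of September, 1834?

the 12th of December, 1834

Count 85 days after September 18, 1834:
September 1834: 30 − 18 = 12 days remain.
Then October (31), November (30): 31 + 30 = 61 days.
December 1–12, 1834: 12 days.
Total: 12 + 61 + 12 = 85 days.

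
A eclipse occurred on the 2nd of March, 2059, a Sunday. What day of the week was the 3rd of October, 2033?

Monday

Count forward from the earlier date (October 3, 2033) to the later (March 2, 2059):
Day-of-year of October 3, 2033: 276.
Day-of-year of March 2, 2059: 61.
2033 has 365 days, so 365 − 276 = 89 days remain in 2033.
Full years 2034–2058: 19 common + 6 leap = 19×365 + 6×366 = 9131 days.
Total: 89 + 9131 + 61 = 9281 days.
9281 mod 7 = 6, so 6 days before Sunday is Monday.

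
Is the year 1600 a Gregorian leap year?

1600 is a leap year (divisible by 400).

Yes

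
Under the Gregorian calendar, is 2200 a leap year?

2200 is not a leap year (divisible by 100 but not 400).

No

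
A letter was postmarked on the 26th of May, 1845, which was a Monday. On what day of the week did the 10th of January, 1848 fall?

Monday

Day-of-year of May 26, 1845: 146.
Day-of-year of January 10, 1848: 10.
1845 has 365 days, so 365 − 146 = 219 days remain in 1845.
Full years: 1846: 365; 1847: 365. Sum = 730.
Total: 219 + 730 + 10 = 959 days.
959 is a multiple of 7, so the 10th of January, 1848 falls on the same weekday: Monday.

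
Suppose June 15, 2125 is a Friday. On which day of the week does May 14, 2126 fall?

June 2125: 30 − 15 = 15 days remain.
Then 10 full months totalling 304 days.
May 1–14, 2126: 14 days.
Total: 15 + 304 + 14 = 333 days.
333 mod 7 = 4, so 4 days after Friday is Tuesday.

Tuesday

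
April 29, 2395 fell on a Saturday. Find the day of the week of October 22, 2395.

April 2395: 30 − 29 = 1 day remains.
Then May (31), June (30), July (31), August (31), September (30): 31 + 30 + 31 + 31 + 30 = 153 days.
October 1–22, 2395: 22 days.
Total: 1 + 153 + 22 = 176 days.
176 mod 7 = 1, so 1 day after Saturday is Sunday.

Sunday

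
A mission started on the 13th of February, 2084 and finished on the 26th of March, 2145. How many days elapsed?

Day-of-year of February 13, 2084: 44.
Day-of-year of March 26, 2145: 85.
2084 has 366 days, so 366 − 44 = 322 days remain in 2084.
Full years 2085–2144: 46 common + 14 leap = 46×365 + 14×366 = 21914 days.
Total: 322 + 21914 + 85 = 22321 days.

22321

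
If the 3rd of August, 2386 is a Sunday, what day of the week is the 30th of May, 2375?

Friday

Count forward from the earlier date (May 30, 2375) to the later (August 3, 2386):
From May 30, 2375 to May 30, 2386: 11 years, of which 3 contain a Feb 29 — 8×365 + 3×366 = 4018 days.
May 2386: 31 − 30 = 1 day remains.
Then June (30), July (31): 30 + 31 = 61 days.
August 1–3, 2386: 3 days.
Residual: 65 days.
Total: 4083 days.
4083 mod 7 = 2, so 2 days before Sunday is Friday.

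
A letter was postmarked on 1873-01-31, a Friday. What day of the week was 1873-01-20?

Monday

Count forward from the earlier date (January 20, 1873) to the later (January 31, 1873):
Within January 1873: 31 − 20 = 11 days.
11 mod 7 = 4, so 4 days before Friday is Monday.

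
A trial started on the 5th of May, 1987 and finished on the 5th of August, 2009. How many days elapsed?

8128

From May 5, 1987 to May 5, 2009: 22 years, of which 6 contain a Feb 29 — 16×365 + 6×366 = 8036 days.
(2000 is a leap year (divisible by 400).)
May 2009: 31 − 5 = 26 days remain.
Then June (30), July (31): 30 + 31 = 61 days.
August 1–5, 2009: 5 days.
Residual: 92 days.
Total: 8128 days.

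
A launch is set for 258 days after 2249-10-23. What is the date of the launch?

2250-07-08

Count 258 days after October 23, 2249:
Day-of-year of October 23, 2249: 296.
Day-of-year of July 8, 2250: 189.
2249 has 365 days, so 365 − 296 = 69 days remain in 2249.
Total: 69 + 189 = 258 days.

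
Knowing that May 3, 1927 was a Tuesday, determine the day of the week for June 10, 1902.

Tuesday

Count forward from the earlier date (June 10, 1902) to the later (May 3, 1927):
From June 10, 1902 to June 10, 1926: 24 years, of which 6 contain a Feb 29 — 18×365 + 6×366 = 8766 days.
June 1926: 30 − 10 = 20 days remain.
Then 10 full months totalling 304 days.
May 1–3, 1927: 3 days.
Residual: 327 days.
Total: 9093 days.
9093 is a multiple of 7, so June 10, 1902 falls on the same weekday: Tuesday.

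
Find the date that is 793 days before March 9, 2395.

January 5, 2393

Count 793 days before March 9, 2395:
January 2393: 31 − 5 = 26 days remain.
Then 25 full months totalling 758 days.
March 1–9, 2395: 9 days.
Total: 26 + 758 + 9 = 793 days.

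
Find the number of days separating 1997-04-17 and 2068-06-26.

Day-of-year of April 17, 1997: 107.
Day-of-year of June 26, 2068: 178.
1997 has 365 days, so 365 − 107 = 258 days remain in 1997.
Full years 1998–2067: 53 common + 17 leap = 53×365 + 17×366 = 25567 days.
Total: 258 + 25567 + 178 = 26003 days.

26003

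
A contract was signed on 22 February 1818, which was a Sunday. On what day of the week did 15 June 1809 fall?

Thursday

Count forward from the earlier date (June 15, 1809) to the later (February 22, 1818):
From June 15, 1809 to June 15, 1817: 8 years, of which 2 contain a Feb 29 — 6×365 + 2×366 = 2922 days.
June 1817: 30 − 15 = 15 days remain.
Then July (31), August (31), September (30), October (31), November (30), December (31), January (31): 31 + 31 + 30 + 31 + 30 + 31 + 31 = 215 days.
February 1–22, 1818: 22 days (1818 is not a leap year).
Residual: 252 days.
Total: 3174 days.
3174 mod 7 = 3, so 3 days before Sunday is Thursday.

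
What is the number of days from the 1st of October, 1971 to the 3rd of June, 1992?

From October 1, 1971 to October 1, 1991: 20 years, of which 5 contain a Feb 29 — 15×365 + 5×366 = 7305 days.
October 1991: 31 − 1 = 30 days remain.
Then November (30), December (31), January (31), February 1992 (29), March (31), April (30), May (31): 30 + 31 + 31 + 29 + 31 + 30 + 31 = 213 days.
June 1–3, 1992: 3 days.
Residual: 246 days.
Total: 7551 days.

7551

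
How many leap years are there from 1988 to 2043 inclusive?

Years divisible by 4: 1988, 1992, …, 2040 — 14 in all.
2000 is divisible by 400, so still leap.
No century exceptions apply. Count: 14.

14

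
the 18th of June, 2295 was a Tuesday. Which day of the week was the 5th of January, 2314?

Day-of-year of June 18, 2295: 169.
Day-of-year of January 5, 2314: 5.
2295 has 365 days, so 365 − 169 = 196 days remain in 2295.
Full years 2296–2313: 14 common + 4 leap = 14×365 + 4×366 = 6574 days.
Total: 196 + 6574 + 5 = 6775 days.
6775 mod 7 = 6, so 6 days after Tuesday is Monday.

Monday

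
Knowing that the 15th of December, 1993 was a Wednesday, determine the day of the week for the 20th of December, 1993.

Within December 1993: 20 − 15 = 5 days.
5 mod 7 = 5, so 5 days after Wednesday is Monday.

Monday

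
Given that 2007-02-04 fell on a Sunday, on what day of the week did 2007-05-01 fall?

February 2007: 28 − 4 = 24 days remain (2007 is not a leap year, so February has 28 days).
Then March (31), April (30): 31 + 30 = 61 days.
May 1, 2007: 1 day.
Total: 24 + 61 + 1 = 86 days.
86 mod 7 = 2, so 2 days after Sunday is Tuesday.

Tuesday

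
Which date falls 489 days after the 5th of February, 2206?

the 9th of June, 2207

Count 489 days after February 5, 2206:
February 5, 2206 → February 5, 2207: 365 days.
February 2207: 28 − 5 = 23 days remain (2207 is not a leap year, so February has 28 days).
Then March (31), April (30), May (31): 31 + 30 + 31 = 92 days.
June 1–9, 2207: 9 days.
Residual: 124 days.
Total: 489 days.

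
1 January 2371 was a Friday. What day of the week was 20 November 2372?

January 2371: 31 − 1 = 30 days remain.
Then 21 full months totalling 639 days.
November 1–20, 2372: 20 days.
Total: 30 + 639 + 20 = 689 days.
689 mod 7 = 3, so 3 days after Friday is Monday.

Monday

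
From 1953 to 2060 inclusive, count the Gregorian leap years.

Years divisible by 4: 1956, 1960, …, 2060 — 27 in all.
2000 is divisible by 400, so still leap.
No century exceptions apply. Count: 27.

27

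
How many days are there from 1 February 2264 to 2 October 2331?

From February 1, 2264 to February 1, 2331: 67 years, of which 16 contain a Feb 29 — 51×365 + 16×366 = 24471 days.
(2300 is not a leap year (divisible by 100 but not 400).)
February 2331: 28 − 1 = 27 days remain (2331 is not a leap year, so February has 28 days).
Then March (31), April (30), May (31), June (30), July (31), August (31), September (30): 31 + 30 + 31 + 30 + 31 + 31 + 30 = 214 days.
October 1–2, 2331: 2 days.
Residual: 243 days.
Total: 24714 days.

24714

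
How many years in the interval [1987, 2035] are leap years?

Years divisible by 4 in [1987, 2035]: 1988, 1992, 1996, 2000, 2004, 2008, 2012, 2016, 2020, 2024, 2028, 2032.
2000 is divisible by 400, so still leap.
No century exceptions apply. Count: 12.

12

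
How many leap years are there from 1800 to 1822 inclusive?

5

Years divisible by 4 in [1800, 1822]: 1800, 1804, 1808, 1812, 1816, 1820.
Of these, 1800 is divisible by 100 but not 400, so not leap.
Leap years: 6 − 1 = 5.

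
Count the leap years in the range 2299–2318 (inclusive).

4

Years divisible by 4 in [2299, 2318]: 2300, 2304, 2308, 2312, 2316.
Of these, 2300 is divisible by 100 but not 400, so not leap.
Leap years: 5 − 1 = 4.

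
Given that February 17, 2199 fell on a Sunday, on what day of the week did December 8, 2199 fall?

February 2199: 28 − 17 = 11 days remain (2199 is not a leap year, so February has 28 days).
Then 9 full months totalling 275 days.
December 1–8, 2199: 8 days.
Total: 11 + 275 + 8 = 294 days.
294 is a multiple of 7, so December 8, 2199 falls on the same weekday: Sunday.

Sunday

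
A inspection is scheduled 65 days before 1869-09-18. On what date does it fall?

1869-07-15

Count 65 days before September 18, 1869:
July 1869: 31 − 15 = 16 days remain.
Then August (31): 31 days.
September 1–18, 1869: 18 days.
Total: 16 + 31 + 18 = 65 days.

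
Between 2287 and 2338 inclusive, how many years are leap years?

12

Years divisible by 4: 2288, 2292, …, 2336 — 13 in all.
Of these, 2300 is divisible by 100 but not 400, so not leap.
Leap years: 13 − 1 = 12.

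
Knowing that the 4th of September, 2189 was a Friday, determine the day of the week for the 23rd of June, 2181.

Saturday

Count forward from the earlier date (June 23, 2181) to the later (September 4, 2189):
From June 23, 2181 to June 23, 2189: 8 years, of which 2 contain a Feb 29 — 6×365 + 2×366 = 2922 days.
June 2189: 30 − 23 = 7 days remain.
Then July (31), August (31): 31 + 31 = 62 days.
September 1–4, 2189: 4 days.
Residual: 73 days.
Total: 2995 days.
2995 mod 7 = 6, so 6 days before Friday is Saturday.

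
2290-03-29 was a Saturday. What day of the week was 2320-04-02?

Friday

From March 29, 2290 to March 29, 2320: 30 years, of which 7 contain a Feb 29 — 23×365 + 7×366 = 10957 days.
(2300 is not a leap year (divisible by 100 but not 400).)
March 2320: 31 − 29 = 2 days remain.
April 1–2, 2320: 2 days.
Residual: 4 days.
Total: 10961 days.
10961 mod 7 = 6, so 6 days after Saturday is Friday.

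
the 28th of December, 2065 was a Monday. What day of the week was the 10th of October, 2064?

Friday

Count forward from the earlier date (October 10, 2064) to the later (December 28, 2065):
Day-of-year of October 10, 2064: 284.
Day-of-year of December 28, 2065: 362.
2064 has 366 days, so 366 − 284 = 82 days remain in 2064.
Total: 82 + 362 = 444 days.
444 mod 7 = 3, so 3 days before Monday is Friday.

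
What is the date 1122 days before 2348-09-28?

2345-09-02

Count 1122 days before September 28, 2348:
Day-of-year of September 2, 2345: 245.
Day-of-year of September 28, 2348: 272.
2345 has 365 days, so 365 − 245 = 120 days remain in 2345.
Full years: 2346: 365; 2347: 365. Sum = 730.
Total: 120 + 730 + 272 = 1122 days.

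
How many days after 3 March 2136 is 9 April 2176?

From March 3, 2136 to March 3, 2176: 40 years, of which 10 contain a Feb 29 — 30×365 + 10×366 = 14610 days.
March 2176: 31 − 3 = 28 days remain.
April 1–9, 2176: 9 days.
Residual: 37 days.
Total: 14647 days.

14647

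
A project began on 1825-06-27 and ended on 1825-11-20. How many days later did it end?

June 1825: 30 − 27 = 3 days remain.
Then July (31), August (31), September (30), October (31): 31 + 31 + 30 + 31 = 123 days.
November 1–20, 1825: 20 days.
Total: 3 + 123 + 20 = 146 days.

146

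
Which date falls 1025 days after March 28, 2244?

January 17, 2247

Count 1025 days after March 28, 2244:
March 28, 2244 → March 28, 2245: 365 days.
March 28, 2245 → March 28, 2246: 365 days.
March 2246: 31 − 28 = 3 days remain.
Then 9 full months totalling 275 days.
January 1–17, 2247: 17 days.
Residual: 295 days.
Total: 1025 days.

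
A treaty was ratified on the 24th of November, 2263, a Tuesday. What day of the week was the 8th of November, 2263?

Count forward from the earlier date (November 8, 2263) to the later (November 24, 2263):
Within November 2263: 24 − 8 = 16 days.
16 mod 7 = 2, so 2 days before Tuesday is Sunday.

Sunday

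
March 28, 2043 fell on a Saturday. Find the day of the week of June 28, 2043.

March 2043: 31 − 28 = 3 days remain.
Then April (30), May (31): 30 + 31 = 61 days.
June 1–28, 2043: 28 days.
Total: 3 + 61 + 28 = 92 days.
92 mod 7 = 1, so 1 day after Saturday is Sunday.

Sunday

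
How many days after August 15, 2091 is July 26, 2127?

From August 15, 2091 to August 15, 2126: 35 years, of which 8 contain a Feb 29 — 27×365 + 8×366 = 12783 days.
(2100 is not a leap year (divisible by 100 but not 400).)
August 2126: 31 − 15 = 16 days remain.
Then 10 full months totalling 303 days.
July 1–26, 2127: 26 days.
Residual: 345 days.
Total: 13128 days.

13128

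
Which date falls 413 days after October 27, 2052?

December 14, 2053

Count 413 days after October 27, 2052:
October 27, 2052 → October 27, 2053: 365 days.
October 2053: 31 − 27 = 4 days remain.
Then November (30): 30 days.
December 1–14, 2053: 14 days.
Residual: 48 days.
Total: 413 days.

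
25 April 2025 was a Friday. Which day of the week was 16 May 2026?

Day-of-year of April 25, 2025: 115.
Day-of-year of May 16, 2026: 136.
2025 has 365 days, so 365 − 115 = 250 days remain in 2025.
Total: 250 + 136 = 386 days.
386 mod 7 = 1, so 1 day after Friday is Saturday.

Saturday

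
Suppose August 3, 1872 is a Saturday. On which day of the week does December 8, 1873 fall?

Day-of-year of August 3, 1872: 216.
Day-of-year of December 8, 1873: 342.
1872 has 366 days, so 366 − 216 = 150 days remain in 1872.
Total: 150 + 342 = 492 days.
492 mod 7 = 2, so 2 days after Saturday is Monday.

Monday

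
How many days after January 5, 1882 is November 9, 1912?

Day-of-year of January 5, 1882: 5.
Day-of-year of November 9, 1912: 314.
1882 has 365 days, so 365 − 5 = 360 days remain in 1882.
Full years 1883–1911: 23 common + 6 leap = 23×365 + 6×366 = 10591 days.
Total: 360 + 10591 + 314 = 11265 days.

11265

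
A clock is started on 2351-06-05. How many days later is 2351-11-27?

June 2351: 30 − 5 = 25 days remain.
Then July (31), August (31), September (30), October (31): 31 + 31 + 30 + 31 = 123 days.
November 1–27, 2351: 27 days.
Total: 25 + 123 + 27 = 175 days.

175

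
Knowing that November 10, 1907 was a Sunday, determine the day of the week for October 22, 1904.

Count forward from the earlier date (October 22, 1904) to the later (November 10, 1907):
October 22, 1904 → October 22, 1905: 365 days.
October 22, 1905 → October 22, 1906: 365 days.
October 22, 1906 → October 22, 1907: 365 days.
October 1907: 31 − 22 = 9 days remain.
November 1–10, 1907: 10 days.
Residual: 19 days.
Total: 1114 days.
1114 mod 7 = 1, so 1 day before Sunday is Saturday.

Saturday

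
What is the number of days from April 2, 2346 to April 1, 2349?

Day-of-year of April 2, 2346: 92.
Day-of-year of April 1, 2349: 91.
2346 has 365 days, so 365 − 92 = 273 days remain in 2346.
Full years: 2347: 365; 2348: 366. Sum = 731.
Total: 273 + 731 + 91 = 1095 days.

1095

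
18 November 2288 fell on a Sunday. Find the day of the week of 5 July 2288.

Count forward from the earlier date (July 5, 2288) to the later (November 18, 2288):
July 2288: 31 − 5 = 26 days remain.
Then August (31), September (30), October (31): 31 + 30 + 31 = 92 days.
November 1–18, 2288: 18 days.
Total: 26 + 92 + 18 = 136 days.
136 mod 7 = 3, so 3 days before Sunday is Thursday.

Thursday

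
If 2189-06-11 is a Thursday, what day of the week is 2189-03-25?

Count forward from the earlier date (March 25, 2189) to the later (June 11, 2189):
March 2189: 31 − 25 = 6 days remain.
Then April (30), May (31): 30 + 31 = 61 days.
June 1–11, 2189: 11 days.
Total: 6 + 61 + 11 = 78 days.
78 mod 7 = 1, so 1 day before Thursday is Wednesday.

Wednesday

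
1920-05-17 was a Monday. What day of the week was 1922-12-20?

May 17, 1920 → May 17, 1921: 365 days.
May 17, 1921 → May 17, 1922: 365 days.
May 1922: 31 − 17 = 14 days remain.
Then June (30), July (31), August (31), September (30), October (31), November (30): 30 + 31 + 31 + 30 + 31 + 30 = 183 days.
December 1–20, 1922: 20 days.
Residual: 217 days.
Total: 947 days.
947 mod 7 = 2, so 2 days after Monday is Wednesday.

Wednesday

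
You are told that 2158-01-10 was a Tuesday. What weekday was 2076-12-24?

Thursday

Count forward from the earlier date (December 24, 2076) to the later (January 10, 2158):
From December 24, 2076 to December 24, 2157: 81 years, of which 19 contain a Feb 29 — 62×365 + 19×366 = 29584 days.
(2100 is not a leap year (divisible by 100 but not 400).)
December 2157: 31 − 24 = 7 days remain.
January 1–10, 2158: 10 days.
Residual: 17 days.
Total: 29601 days.
29601 mod 7 = 5, so 5 days before Tuesday is Thursday.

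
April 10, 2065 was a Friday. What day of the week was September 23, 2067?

Friday

April 10, 2065 → April 10, 2066: 365 days.
April 10, 2066 → April 10, 2067: 365 days.
April 2067: 30 − 10 = 20 days remain.
Then May (31), June (30), July (31), August (31): 31 + 30 + 31 + 31 = 123 days.
September 1–23, 2067: 23 days.
Residual: 166 days.
Total: 896 days.
896 is a multiple of 7, so September 23, 2067 falls on the same weekday: Friday.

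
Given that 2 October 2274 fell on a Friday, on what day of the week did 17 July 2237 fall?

Monday

Count forward from the earlier date (July 17, 2237) to the later (October 2, 2274):
From July 17, 2237 to July 17, 2274: 37 years, of which 9 contain a Feb 29 — 28×365 + 9×366 = 13514 days.
July 2274: 31 − 17 = 14 days remain.
Then August (31), September (30): 31 + 30 = 61 days.
October 1–2, 2274: 2 days.
Residual: 77 days.
Total: 13591 days.
13591 mod 7 = 4, so 4 days before Friday is Monday.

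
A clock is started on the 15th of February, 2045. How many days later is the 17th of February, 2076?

11324

Day-of-year of February 15, 2045: 46.
Day-of-year of February 17, 2076: 48.
2045 has 365 days, so 365 − 46 = 319 days remain in 2045.
Full years 2046–2075: 23 common + 7 leap = 23×365 + 7×366 = 10957 days.
Total: 319 + 10957 + 48 = 11324 days.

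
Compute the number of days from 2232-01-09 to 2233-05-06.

483

Day-of-year of January 9, 2232: 9.
Day-of-year of May 6, 2233: 126.
2232 has 366 days, so 366 − 9 = 357 days remain in 2232.
Total: 357 + 126 = 483 days.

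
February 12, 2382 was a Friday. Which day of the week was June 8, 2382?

February 2382: 28 − 12 = 16 days remain (2382 is not a leap year, so February has 28 days).
Then March (31), April (30), May (31): 31 + 30 + 31 = 92 days.
June 1–8, 2382: 8 days.
Total: 16 + 92 + 8 = 116 days.
116 mod 7 = 4, so 4 days after Friday is Tuesday.

Tuesday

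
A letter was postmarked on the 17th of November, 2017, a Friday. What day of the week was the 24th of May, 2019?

Friday

November 17, 2017 → November 17, 2018: 365 days.
November 2018: 30 − 17 = 13 days remain.
Then December (31), January (31), February 2019 (28), March (31), April (30): 31 + 31 + 28 + 31 + 30 = 151 days.
May 1–24, 2019: 24 days.
Residual: 188 days.
Total: 553 days.
553 is a multiple of 7, so the 24th of May, 2019 falls on the same weekday: Friday.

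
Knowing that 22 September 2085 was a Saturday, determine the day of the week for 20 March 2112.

From September 22, 2085 to September 22, 2111: 26 years, of which 5 contain a Feb 29 — 21×365 + 5×366 = 9495 days.
(2100 is not a leap year (divisible by 100 but not 400).)
September 2111: 30 − 22 = 8 days remain.
Then October (31), November (30), December (31), January (31), February 2112 (29): 31 + 30 + 31 + 31 + 29 = 152 days.
March 1–20, 2112: 20 days.
Residual: 180 days.
Total: 9675 days.
9675 mod 7 = 1, so 1 day after Saturday is Sunday.

Sunday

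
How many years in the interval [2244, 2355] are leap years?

Years divisible by 4: 2244, 2248, …, 2352 — 28 in all.
Of these, 2300 is divisible by 100 but not 400, so not leap.
Leap years: 28 − 1 = 27.

27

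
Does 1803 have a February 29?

1803 is not a leap year.

No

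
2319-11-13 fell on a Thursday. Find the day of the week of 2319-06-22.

Count forward from the earlier date (June 22, 2319) to the later (November 13, 2319):
June 2319: 30 − 22 = 8 days remain.
Then July (31), August (31), September (30), October (31): 31 + 31 + 30 + 31 = 123 days.
November 1–13, 2319: 13 days.
Total: 8 + 123 + 13 = 144 days.
144 mod 7 = 4, so 4 days before Thursday is Sunday.

Sunday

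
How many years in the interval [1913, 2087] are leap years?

Years divisible by 4: 1916, 1920, …, 2084 — 43 in all.
2000 is divisible by 400, so still leap.
No century exceptions apply. Count: 43.

43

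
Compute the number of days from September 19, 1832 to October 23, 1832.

34

September 1832: 30 − 19 = 11 days remain.
October 1–23, 1832: 23 days.
Total: 11 + 23 = 34 days.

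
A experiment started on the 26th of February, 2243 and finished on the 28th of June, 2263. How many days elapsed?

7427

Day-of-year of February 26, 2243: 57.
Day-of-year of June 28, 2263: 179.
2243 has 365 days, so 365 − 57 = 308 days remain in 2243.
Full years 2244–2262: 14 common + 5 leap = 14×365 + 5×366 = 6940 days.
Total: 308 + 6940 + 179 = 7427 days.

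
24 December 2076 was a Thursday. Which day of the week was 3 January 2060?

Saturday

Count forward from the earlier date (January 3, 2060) to the later (December 24, 2076):
From January 3, 2060 to January 3, 2076: 16 years, of which 4 contain a Feb 29 — 12×365 + 4×366 = 5844 days.
January 2076: 31 − 3 = 28 days remain.
Then 10 full months totalling 304 days.
December 1–24, 2076: 24 days.
Residual: 356 days.
Total: 6200 days.
6200 mod 7 = 5, so 5 days before Thursday is Saturday.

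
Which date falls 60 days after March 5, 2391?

May 4, 2391

Count 60 days after March 5, 2391:
March 2391: 31 − 5 = 26 days remain.
Then April (30): 30 days.
May 1–4, 2391: 4 days.
Total: 26 + 30 + 4 = 60 days.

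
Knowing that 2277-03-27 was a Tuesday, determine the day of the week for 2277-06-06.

Wednesday

March 2277: 31 − 27 = 4 days remain.
Then April (30), May (31): 30 + 31 = 61 days.
June 1–6, 2277: 6 days.
Total: 4 + 61 + 6 = 71 days.
71 mod 7 = 1, so 1 day after Tuesday is Wednesday.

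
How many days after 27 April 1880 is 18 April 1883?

April 27, 1880 → April 27, 1881: 365 days.
April 27, 1881 → April 27, 1882: 365 days.
April 1882: 30 − 27 = 3 days remain.
Then 11 full months totalling 335 days.
April 1–18, 1883: 18 days.
Residual: 356 days.
Total: 1086 days.

1086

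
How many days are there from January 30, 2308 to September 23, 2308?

January 2308: 31 − 30 = 1 day remains.
Then February 2308 (29), March (31), April (30), May (31), June (30), July (31), August (31): 29 + 31 + 30 + 31 + 30 + 31 + 31 = 213 days.
September 1–23, 2308: 23 days.
Total: 1 + 213 + 23 = 237 days.

237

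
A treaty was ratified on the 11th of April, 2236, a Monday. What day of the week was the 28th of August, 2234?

Thursday

Count forward from the earlier date (August 28, 2234) to the later (April 11, 2236):
August 28, 2234 → August 28, 2235: 365 days.
August 2235: 31 − 28 = 3 days remain.
Then September (30), October (31), November (30), December (31), January (31), February 2236 (29), March (31): 30 + 31 + 30 + 31 + 31 + 29 + 31 = 213 days.
April 1–11, 2236: 11 days.
Residual: 227 days.
Total: 592 days.
592 mod 7 = 4, so 4 days before Monday is Thursday.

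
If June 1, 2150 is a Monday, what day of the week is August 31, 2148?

Saturday

Count forward from the earlier date (August 31, 2148) to the later (June 1, 2150):
August 31, 2148 → August 31, 2149: 365 days.
August 2149: 31 − 31 = 0 days remain.
Then 9 full months totalling 273 days.
June 1, 2150: 1 day.
Residual: 274 days.
Total: 639 days.
639 mod 7 = 2, so 2 days before Monday is Saturday.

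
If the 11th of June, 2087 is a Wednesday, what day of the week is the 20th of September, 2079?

Wednesday

Count forward from the earlier date (September 20, 2079) to the later (June 11, 2087):
Day-of-year of September 20, 2079: 263.
Day-of-year of June 11, 2087: 162.
2079 has 365 days, so 365 − 263 = 102 days remain in 2079.
Full years 2080–2086: 5 common + 2 leap = 5×365 + 2×366 = 2557 days.
Total: 102 + 2557 + 162 = 2821 days.
2821 is a multiple of 7, so the 20th of September, 2079 falls on the same weekday: Wednesday.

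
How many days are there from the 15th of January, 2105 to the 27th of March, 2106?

Day-of-year of January 15, 2105: 15.
Day-of-year of March 27, 2106: 86.
2105 has 365 days, so 365 − 15 = 350 days remain in 2105.
Total: 350 + 86 = 436 days.

436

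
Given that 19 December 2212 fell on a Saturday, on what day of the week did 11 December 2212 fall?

Count forward from the earlier date (December 11, 2212) to the later (December 19, 2212):
Within December 2212: 19 − 11 = 8 days.
8 mod 7 = 1, so 1 day before Saturday is Friday.

Friday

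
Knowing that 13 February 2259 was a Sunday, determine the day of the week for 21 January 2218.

Wednesday

Count forward from the earlier date (January 21, 2218) to the later (February 13, 2259):
Day-of-year of January 21, 2218: 21.
Day-of-year of February 13, 2259: 44.
2218 has 365 days, so 365 − 21 = 344 days remain in 2218.
Full years 2219–2258: 30 common + 10 leap = 30×365 + 10×366 = 14610 days.
Total: 344 + 14610 + 44 = 14998 days.
14998 mod 7 = 4, so 4 days before Sunday is Wednesday.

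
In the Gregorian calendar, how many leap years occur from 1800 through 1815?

3

Years divisible by 4 in [1800, 1815]: 1800, 1804, 1808, 1812.
Of these, 1800 is divisible by 100 but not 400, so not leap.
Leap years: 4 − 1 = 3.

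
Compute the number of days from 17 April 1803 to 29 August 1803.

134

April 1803: 30 − 17 = 13 days remain.
Then May (31), June (30), July (31): 31 + 30 + 31 = 92 days.
August 1–29, 1803: 29 days.
Total: 13 + 92 + 29 = 134 days.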